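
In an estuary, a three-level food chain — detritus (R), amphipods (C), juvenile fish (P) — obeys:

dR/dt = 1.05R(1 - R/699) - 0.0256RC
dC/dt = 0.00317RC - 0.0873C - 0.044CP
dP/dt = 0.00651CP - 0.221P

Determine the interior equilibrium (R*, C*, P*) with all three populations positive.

From dP/dt = 0: 0.00651C* = 0.221, so C* = 33.9.
From dR/dt = 0: 1.05(1 - R*/699) = 0.0256·33.9, giving R* = 699·(1 - 0.828) = 120.
From dC/dt = 0: 0.00317·120 - 0.0873 = 0.044P*, so P* = 0.295/0.044 = 6.69.

R* ≈ 120, C* ≈ 33.9, P* ≈ 6.69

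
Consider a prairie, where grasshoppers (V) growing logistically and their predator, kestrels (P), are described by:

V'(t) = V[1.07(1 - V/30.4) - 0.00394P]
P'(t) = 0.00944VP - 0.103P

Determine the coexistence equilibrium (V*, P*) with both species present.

V* ≈ 10.9, P* ≈ 174

From dP/dt = 0 with P > 0: 0.00944V* = 0.103, so V* = 10.9.
Substitute into dV/dt = 0: 1.07(1 - 10.9/30.4) = 0.00394P*.
The bracket is 0.641, giving P* = 0.686/0.00394 = 174.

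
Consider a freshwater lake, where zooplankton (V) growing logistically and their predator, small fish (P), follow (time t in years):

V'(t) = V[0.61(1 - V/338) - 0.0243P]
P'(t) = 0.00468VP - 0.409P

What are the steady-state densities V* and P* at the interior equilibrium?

V* ≈ 87.4, P* ≈ 18.6

From dP/dt = 0 with P > 0: 0.00468V* = 0.409, so V* = 87.4.
Substitute into dV/dt = 0: 0.61(1 - 87.4/338) = 0.0243P*.
The bracket is 0.741, giving P* = 0.452/0.0243 = 18.6.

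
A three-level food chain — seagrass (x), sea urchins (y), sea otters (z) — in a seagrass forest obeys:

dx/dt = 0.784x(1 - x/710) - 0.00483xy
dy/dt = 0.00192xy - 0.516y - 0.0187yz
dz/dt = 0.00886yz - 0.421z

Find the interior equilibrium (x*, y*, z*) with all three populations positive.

x* ≈ 502, y* ≈ 47.5, z* ≈ 24

From dz/dt = 0: 0.00886y* = 0.421, so y* = 47.5.
From dx/dt = 0: 0.784(1 - x*/710) = 0.00483·47.5, giving x* = 710·(1 - 0.293) = 502.
From dy/dt = 0: 0.00192·502 - 0.516 = 0.0187z*, so z* = 0.448/0.0187 = 24.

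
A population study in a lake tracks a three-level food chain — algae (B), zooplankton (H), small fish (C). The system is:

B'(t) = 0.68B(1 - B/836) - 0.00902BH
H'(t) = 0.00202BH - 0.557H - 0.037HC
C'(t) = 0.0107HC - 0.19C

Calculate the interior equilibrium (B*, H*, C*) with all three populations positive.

B* ≈ 639, H* ≈ 17.8, C* ≈ 19.8

From dC/dt = 0: 0.0107H* = 0.19, so H* = 17.8.
From dB/dt = 0: 0.68(1 - B*/836) = 0.00902·17.8, giving B* = 836·(1 - 0.236) = 639.
From dH/dt = 0: 0.00202·639 - 0.557 = 0.037C*, so C* = 0.734/0.037 = 19.8.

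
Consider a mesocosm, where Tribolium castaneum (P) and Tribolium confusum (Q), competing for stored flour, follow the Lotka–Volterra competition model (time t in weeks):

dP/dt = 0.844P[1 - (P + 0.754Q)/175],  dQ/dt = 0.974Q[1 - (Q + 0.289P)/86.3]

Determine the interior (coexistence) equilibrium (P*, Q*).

P* ≈ 141, Q* ≈ 45.7

Setting both brackets to zero gives the nullclines P + 0.754Q = 175 and 0.289P + Q = 86.3.
Substituting Q = 86.3 - 0.289P into the first: P(1 - 0.754·0.289) = 175 - 0.754·86.3.
So P* = 110/0.782 = 141, and then Q* = 86.3 - 0.289·141 = 45.7.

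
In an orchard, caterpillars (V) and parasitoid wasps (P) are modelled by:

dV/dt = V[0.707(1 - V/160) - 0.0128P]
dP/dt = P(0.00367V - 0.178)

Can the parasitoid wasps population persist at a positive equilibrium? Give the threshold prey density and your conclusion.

Threshold V = 48.5; K > 48.5, so yes, the predator persists.

The predator equation gives dP/dt > 0 only when V > 0.178/0.00367 = 48.5.
Without the predator, V → K = 160. Since 160 > 48.5, the predator can invade and persist.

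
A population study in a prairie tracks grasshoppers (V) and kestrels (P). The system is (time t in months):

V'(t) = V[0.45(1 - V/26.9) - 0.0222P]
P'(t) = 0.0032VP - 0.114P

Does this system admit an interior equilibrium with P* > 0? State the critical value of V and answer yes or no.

The predator equation gives dP/dt > 0 only when V > 0.114/0.0032 = 35.6.
Without the predator, V → K = 26.9. Since 26.9 < 35.6, the predator cannot invade.

Threshold V = 35.6; K < 35.6, so no, the predator goes extinct.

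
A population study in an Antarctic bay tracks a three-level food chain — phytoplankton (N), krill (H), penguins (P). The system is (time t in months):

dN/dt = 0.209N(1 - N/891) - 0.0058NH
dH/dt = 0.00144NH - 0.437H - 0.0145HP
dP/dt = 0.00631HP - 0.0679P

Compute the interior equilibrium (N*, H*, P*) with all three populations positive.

N* ≈ 625, H* ≈ 10.8, P* ≈ 31.9

From dP/dt = 0: 0.00631H* = 0.0679, so H* = 10.8.
From dN/dt = 0: 0.209(1 - N*/891) = 0.0058·10.8, giving N* = 891·(1 - 0.299) = 625.
From dH/dt = 0: 0.00144·625 - 0.437 = 0.0145P*, so P* = 0.463/0.0145 = 31.9.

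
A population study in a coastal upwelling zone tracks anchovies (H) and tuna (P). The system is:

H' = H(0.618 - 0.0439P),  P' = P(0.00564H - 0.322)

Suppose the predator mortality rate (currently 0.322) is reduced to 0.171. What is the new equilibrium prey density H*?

H* ≈ 30.3

At the interior fixed point, setting dP/dt = 0 with P > 0 fixes H* = (predator death rate)/(HP coefficient) — independent of the other coefficients.
With the change, H* = 0.171/0.00564 = 30.3; it falls from 57.1.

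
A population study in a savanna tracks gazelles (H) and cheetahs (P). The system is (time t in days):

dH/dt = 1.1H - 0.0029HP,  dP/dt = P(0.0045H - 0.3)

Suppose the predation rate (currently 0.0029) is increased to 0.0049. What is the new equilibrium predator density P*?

At the interior fixed point, setting dH/dt = 0 with H > 0 fixes P* = (prey growth rate)/(HP coefficient) — independent of the other coefficients.
With the change, P* = 1.1/0.0049 = 224; it falls from 379.

P* ≈ 224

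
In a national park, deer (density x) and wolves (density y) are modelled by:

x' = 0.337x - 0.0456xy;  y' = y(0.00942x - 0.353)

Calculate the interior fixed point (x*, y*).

x* ≈ 37.5, y* ≈ 7.39

Set dy/dt = 0 with y > 0: 0.00942x - 0.353 = 0, so x* = 0.353/0.00942 = 37.5.
Set dx/dt = 0 with x > 0: 0.337 - 0.0456y = 0, so y* = 0.337/0.0456 = 7.39.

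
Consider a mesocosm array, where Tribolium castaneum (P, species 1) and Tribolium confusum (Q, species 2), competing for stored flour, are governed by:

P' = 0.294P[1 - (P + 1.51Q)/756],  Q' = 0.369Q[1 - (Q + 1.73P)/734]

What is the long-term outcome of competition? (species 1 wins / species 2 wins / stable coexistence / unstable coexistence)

unstable coexistence (outcome depends on initial conditions)

Compare the nullcline intercepts: K1/α12 = 756/1.51 = 501 < K2 = 734; K2/α21 = 734/1.73 = 424 < K1 = 756.
Since both are reversed, neither can invade when rare; the interior point is a saddle.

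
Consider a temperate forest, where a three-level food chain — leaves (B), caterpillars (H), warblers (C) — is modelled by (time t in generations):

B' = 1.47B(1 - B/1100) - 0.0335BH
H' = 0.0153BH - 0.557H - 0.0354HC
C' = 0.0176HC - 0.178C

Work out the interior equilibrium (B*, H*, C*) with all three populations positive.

B* ≈ 846, H* ≈ 10.1, C* ≈ 350

From dC/dt = 0: 0.0176H* = 0.178, so H* = 10.1.
From dB/dt = 0: 1.47(1 - B*/1100) = 0.0335·10.1, giving B* = 1100·(1 - 0.23) = 846.
From dH/dt = 0: 0.0153·846 - 0.557 = 0.0354C*, so C* = 12.4/0.0354 = 350.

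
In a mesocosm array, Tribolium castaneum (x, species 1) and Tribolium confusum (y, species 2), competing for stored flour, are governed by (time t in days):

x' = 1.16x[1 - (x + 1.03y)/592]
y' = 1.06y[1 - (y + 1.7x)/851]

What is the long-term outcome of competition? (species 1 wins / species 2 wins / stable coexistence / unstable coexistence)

unstable coexistence (outcome depends on initial conditions)

Compare the nullcline intercepts: K1/α12 = 592/1.03 = 575 < K2 = 851; K2/α21 = 851/1.7 = 501 < K1 = 592.
Since both are reversed, neither can invade when rare; the interior point is a saddle.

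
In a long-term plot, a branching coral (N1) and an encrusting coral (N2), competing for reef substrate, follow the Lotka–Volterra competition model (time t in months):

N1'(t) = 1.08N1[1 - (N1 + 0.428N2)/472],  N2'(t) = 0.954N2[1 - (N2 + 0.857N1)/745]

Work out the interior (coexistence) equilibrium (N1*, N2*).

N1* ≈ 242, N2* ≈ 538

Setting both brackets to zero gives the nullclines N1 + 0.428N2 = 472 and 0.857N1 + N2 = 745.
Substituting N2 = 745 - 0.857N1 into the first: N1(1 - 0.428·0.857) = 472 - 0.428·745.
So N1* = 153/0.633 = 242, and then N2* = 745 - 0.857·242 = 538.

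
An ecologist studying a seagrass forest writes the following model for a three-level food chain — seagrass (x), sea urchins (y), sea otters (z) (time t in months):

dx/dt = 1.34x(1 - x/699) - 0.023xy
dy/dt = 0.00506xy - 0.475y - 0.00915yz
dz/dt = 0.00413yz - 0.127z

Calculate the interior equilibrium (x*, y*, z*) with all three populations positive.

x* ≈ 330, y* ≈ 30.8, z* ≈ 131

From dz/dt = 0: 0.00413y* = 0.127, so y* = 30.8.
From dx/dt = 0: 1.34(1 - x*/699) = 0.023·30.8, giving x* = 699·(1 - 0.528) = 330.
From dy/dt = 0: 0.00506·330 - 0.475 = 0.00915z*, so z* = 1.2/0.00915 = 131.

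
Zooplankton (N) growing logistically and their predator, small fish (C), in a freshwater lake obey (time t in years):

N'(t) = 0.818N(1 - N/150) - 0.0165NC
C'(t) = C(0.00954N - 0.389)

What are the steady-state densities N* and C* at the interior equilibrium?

From dC/dt = 0 with C > 0: 0.00954N* = 0.389, so N* = 40.8.
Substitute into dN/dt = 0: 0.818(1 - 40.8/150) = 0.0165C*.
The bracket is 0.728, giving C* = 0.596/0.0165 = 36.1.

N* ≈ 40.8, C* ≈ 36.1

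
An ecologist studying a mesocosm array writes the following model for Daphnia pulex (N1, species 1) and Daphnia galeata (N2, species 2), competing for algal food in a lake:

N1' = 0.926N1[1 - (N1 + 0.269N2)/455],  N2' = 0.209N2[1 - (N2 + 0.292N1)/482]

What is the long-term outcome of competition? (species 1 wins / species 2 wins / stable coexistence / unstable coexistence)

Compare the nullcline intercepts: K1/α12 = 455/0.269 = 1690 > K2 = 482; K2/α21 = 482/0.292 = 1650 > K1 = 455.
Since both inequalities hold, each species can invade when rare, so the interior equilibrium is stable.

stable coexistence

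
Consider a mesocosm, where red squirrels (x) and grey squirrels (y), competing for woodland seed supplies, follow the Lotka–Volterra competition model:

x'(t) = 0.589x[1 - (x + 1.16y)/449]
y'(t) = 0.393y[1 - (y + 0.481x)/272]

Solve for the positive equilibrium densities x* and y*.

Setting both brackets to zero gives the nullclines x + 1.16y = 449 and 0.481x + y = 272.
Substituting y = 272 - 0.481x into the first: x(1 - 1.16·0.481) = 449 - 1.16·272.
So x* = 133/0.442 = 302, and then y* = 272 - 0.481·302 = 127.

x* ≈ 302, y* ≈ 127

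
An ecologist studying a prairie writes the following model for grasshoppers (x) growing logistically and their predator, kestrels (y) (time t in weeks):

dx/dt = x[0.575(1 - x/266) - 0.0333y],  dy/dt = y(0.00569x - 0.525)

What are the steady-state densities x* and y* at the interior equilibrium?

x* ≈ 92.3, y* ≈ 11.3

From dy/dt = 0 with y > 0: 0.00569x* = 0.525, so x* = 92.3.
Substitute into dx/dt = 0: 0.575(1 - 92.3/266) = 0.0333y*.
The bracket is 0.653, giving y* = 0.376/0.0333 = 11.3.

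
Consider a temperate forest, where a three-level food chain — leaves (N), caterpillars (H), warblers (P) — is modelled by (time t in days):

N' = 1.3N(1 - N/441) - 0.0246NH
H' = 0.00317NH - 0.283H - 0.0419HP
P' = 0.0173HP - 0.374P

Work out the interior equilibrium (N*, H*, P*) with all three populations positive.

From dP/dt = 0: 0.0173H* = 0.374, so H* = 21.6.
From dN/dt = 0: 1.3(1 - N*/441) = 0.0246·21.6, giving N* = 441·(1 - 0.409) = 261.
From dH/dt = 0: 0.00317·261 - 0.283 = 0.0419P*, so P* = 0.543/0.0419 = 13.

N* ≈ 261, H* ≈ 21.6, P* ≈ 13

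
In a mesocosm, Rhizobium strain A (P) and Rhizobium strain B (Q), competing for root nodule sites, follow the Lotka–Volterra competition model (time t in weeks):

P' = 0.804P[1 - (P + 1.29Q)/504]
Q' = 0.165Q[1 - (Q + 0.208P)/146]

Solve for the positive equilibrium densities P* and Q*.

P* ≈ 431, Q* ≈ 56.3

Setting both brackets to zero gives the nullclines P + 1.29Q = 504 and 0.208P + Q = 146.
Substituting Q = 146 - 0.208P into the first: P(1 - 1.29·0.208) = 504 - 1.29·146.
So P* = 316/0.732 = 431, and then Q* = 146 - 0.208·431 = 56.3.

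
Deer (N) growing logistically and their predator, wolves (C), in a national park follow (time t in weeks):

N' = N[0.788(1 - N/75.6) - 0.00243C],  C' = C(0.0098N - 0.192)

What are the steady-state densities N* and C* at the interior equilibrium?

From dC/dt = 0 with C > 0: 0.0098N* = 0.192, so N* = 19.6.
Substitute into dN/dt = 0: 0.788(1 - 19.6/75.6) = 0.00243C*.
The bracket is 0.741, giving C* = 0.584/0.00243 = 240.

N* ≈ 19.6, C* ≈ 240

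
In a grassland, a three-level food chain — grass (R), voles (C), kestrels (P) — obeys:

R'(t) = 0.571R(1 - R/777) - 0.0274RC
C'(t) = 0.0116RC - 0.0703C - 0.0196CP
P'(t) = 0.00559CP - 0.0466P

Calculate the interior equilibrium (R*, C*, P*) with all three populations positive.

R* ≈ 466, C* ≈ 8.34, P* ≈ 272

From dP/dt = 0: 0.00559C* = 0.0466, so C* = 8.34.
From dR/dt = 0: 0.571(1 - R*/777) = 0.0274·8.34, giving R* = 777·(1 - 0.4) = 466.
From dC/dt = 0: 0.0116·466 - 0.0703 = 0.0196P*, so P* = 5.34/0.0196 = 272.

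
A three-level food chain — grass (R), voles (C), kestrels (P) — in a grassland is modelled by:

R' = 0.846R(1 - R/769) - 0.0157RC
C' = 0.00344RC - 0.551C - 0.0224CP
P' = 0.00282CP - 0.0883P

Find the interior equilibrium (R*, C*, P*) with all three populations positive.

R* ≈ 322, C* ≈ 31.3, P* ≈ 24.9

From dP/dt = 0: 0.00282C* = 0.0883, so C* = 31.3.
From dR/dt = 0: 0.846(1 - R*/769) = 0.0157·31.3, giving R* = 769·(1 - 0.581) = 322.
From dC/dt = 0: 0.00344·322 - 0.551 = 0.0224P*, so P* = 0.557/0.0224 = 24.9.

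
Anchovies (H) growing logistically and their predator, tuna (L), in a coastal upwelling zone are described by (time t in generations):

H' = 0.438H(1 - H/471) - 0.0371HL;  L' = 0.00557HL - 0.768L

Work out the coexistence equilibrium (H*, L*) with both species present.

From dL/dt = 0 with L > 0: 0.00557H* = 0.768, so H* = 138.
Substitute into dH/dt = 0: 0.438(1 - 138/471) = 0.0371L*.
The bracket is 0.707, giving L* = 0.31/0.0371 = 8.35.

H* ≈ 138, L* ≈ 8.35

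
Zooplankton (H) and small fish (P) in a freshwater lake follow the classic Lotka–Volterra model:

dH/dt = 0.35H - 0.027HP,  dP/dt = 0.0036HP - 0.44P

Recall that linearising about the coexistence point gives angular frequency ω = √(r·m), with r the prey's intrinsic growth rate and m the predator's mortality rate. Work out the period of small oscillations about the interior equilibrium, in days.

T ≈ 16 days

Here r = 0.35 and m = 0.44, so r·m = 0.154.
ω = √0.154 = 0.392 per day, hence T = 2π/ω ≈ 16 days.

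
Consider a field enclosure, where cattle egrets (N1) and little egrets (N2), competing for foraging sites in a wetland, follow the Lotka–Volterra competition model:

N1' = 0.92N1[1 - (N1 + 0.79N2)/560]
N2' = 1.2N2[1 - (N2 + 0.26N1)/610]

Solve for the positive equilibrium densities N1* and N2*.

N1* ≈ 98.3, N2* ≈ 584

Setting both brackets to zero gives the nullclines N1 + 0.79N2 = 560 and 0.26N1 + N2 = 610.
Substituting N2 = 610 - 0.26N1 into the first: N1(1 - 0.79·0.26) = 560 - 0.79·610.
So N1* = 78.1/0.795 = 98.3, and then N2* = 610 - 0.26·98.3 = 584.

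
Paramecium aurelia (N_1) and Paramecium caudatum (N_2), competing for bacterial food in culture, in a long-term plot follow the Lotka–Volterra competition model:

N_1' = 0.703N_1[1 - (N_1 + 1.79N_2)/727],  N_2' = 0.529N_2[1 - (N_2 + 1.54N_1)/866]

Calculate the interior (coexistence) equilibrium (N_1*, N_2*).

Setting both brackets to zero gives the nullclines N_1 + 1.79N_2 = 727 and 1.54N_1 + N_2 = 866.
Substituting N_2 = 866 - 1.54N_1 into the first: N_1(1 - 1.79·1.54) = 727 - 1.79·866.
So N_1* = -823/-1.76 = 469, and then N_2* = 866 - 1.54·469 = 144.

N_1* ≈ 469, N_2* ≈ 144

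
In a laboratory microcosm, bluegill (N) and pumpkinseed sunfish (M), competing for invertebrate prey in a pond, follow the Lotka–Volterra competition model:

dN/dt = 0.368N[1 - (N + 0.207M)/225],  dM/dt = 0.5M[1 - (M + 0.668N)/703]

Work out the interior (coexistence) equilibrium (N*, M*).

Setting both brackets to zero gives the nullclines N + 0.207M = 225 and 0.668N + M = 703.
Substituting M = 703 - 0.668N into the first: N(1 - 0.207·0.668) = 225 - 0.207·703.
So N* = 79.5/0.862 = 92.2, and then M* = 703 - 0.668·92.2 = 641.

N* ≈ 92.2, M* ≈ 641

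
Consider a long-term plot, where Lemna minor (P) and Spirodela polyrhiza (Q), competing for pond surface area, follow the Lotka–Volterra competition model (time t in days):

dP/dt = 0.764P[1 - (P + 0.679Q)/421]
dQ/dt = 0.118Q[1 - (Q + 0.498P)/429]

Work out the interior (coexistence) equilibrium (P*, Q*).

Setting both brackets to zero gives the nullclines P + 0.679Q = 421 and 0.498P + Q = 429.
Substituting Q = 429 - 0.498P into the first: P(1 - 0.679·0.498) = 421 - 0.679·429.
So P* = 130/0.662 = 196, and then Q* = 429 - 0.498·196 = 331.

P* ≈ 196, Q* ≈ 331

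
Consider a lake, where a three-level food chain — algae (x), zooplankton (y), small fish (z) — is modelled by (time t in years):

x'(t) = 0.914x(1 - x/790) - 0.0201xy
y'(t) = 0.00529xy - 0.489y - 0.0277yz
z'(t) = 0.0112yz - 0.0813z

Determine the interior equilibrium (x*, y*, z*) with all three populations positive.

x* ≈ 664, y* ≈ 7.26, z* ≈ 109

From dz/dt = 0: 0.0112y* = 0.0813, so y* = 7.26.
From dx/dt = 0: 0.914(1 - x*/790) = 0.0201·7.26, giving x* = 790·(1 - 0.16) = 664.
From dy/dt = 0: 0.00529·664 - 0.489 = 0.0277z*, so z* = 3.02/0.0277 = 109.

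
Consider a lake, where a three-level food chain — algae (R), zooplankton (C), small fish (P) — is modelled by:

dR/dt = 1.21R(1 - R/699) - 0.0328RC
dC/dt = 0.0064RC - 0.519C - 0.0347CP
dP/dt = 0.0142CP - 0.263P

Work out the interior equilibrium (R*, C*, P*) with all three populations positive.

R* ≈ 348, C* ≈ 18.5, P* ≈ 49.2

From dP/dt = 0: 0.0142C* = 0.263, so C* = 18.5.
From dR/dt = 0: 1.21(1 - R*/699) = 0.0328·18.5, giving R* = 699·(1 - 0.502) = 348.
From dC/dt = 0: 0.0064·348 - 0.519 = 0.0347P*, so P* = 1.71/0.0347 = 49.2.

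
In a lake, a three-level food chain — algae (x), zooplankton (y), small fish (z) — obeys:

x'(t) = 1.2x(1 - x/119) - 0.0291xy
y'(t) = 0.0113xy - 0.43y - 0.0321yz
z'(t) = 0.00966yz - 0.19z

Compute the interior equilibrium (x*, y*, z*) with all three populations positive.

From dz/dt = 0: 0.00966y* = 0.19, so y* = 19.7.
From dx/dt = 0: 1.2(1 - x*/119) = 0.0291·19.7, giving x* = 119·(1 - 0.477) = 62.2.
From dy/dt = 0: 0.0113·62.2 - 0.43 = 0.0321z*, so z* = 0.273/0.0321 = 8.51.

x* ≈ 62.2, y* ≈ 19.7, z* ≈ 8.51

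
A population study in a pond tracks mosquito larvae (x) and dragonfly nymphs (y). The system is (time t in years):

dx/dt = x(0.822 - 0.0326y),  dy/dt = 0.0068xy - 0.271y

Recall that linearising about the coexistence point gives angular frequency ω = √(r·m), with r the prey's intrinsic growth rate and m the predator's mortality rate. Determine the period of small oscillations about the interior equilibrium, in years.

T ≈ 13.3 years

Here r = 0.822 and m = 0.271, so r·m = 0.223.
ω = √0.223 = 0.472 per year, hence T = 2π/ω ≈ 13.3 years.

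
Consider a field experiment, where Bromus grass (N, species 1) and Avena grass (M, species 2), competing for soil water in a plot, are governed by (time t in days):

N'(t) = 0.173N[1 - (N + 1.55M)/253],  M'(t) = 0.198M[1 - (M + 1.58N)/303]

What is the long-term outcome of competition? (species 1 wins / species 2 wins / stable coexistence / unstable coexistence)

Compare the nullcline intercepts: K1/α12 = 253/1.55 = 163 < K2 = 303; K2/α21 = 303/1.58 = 192 < K1 = 253.
Since both are reversed, neither can invade when rare; the interior point is a saddle.

unstable coexistence (outcome depends on initial conditions)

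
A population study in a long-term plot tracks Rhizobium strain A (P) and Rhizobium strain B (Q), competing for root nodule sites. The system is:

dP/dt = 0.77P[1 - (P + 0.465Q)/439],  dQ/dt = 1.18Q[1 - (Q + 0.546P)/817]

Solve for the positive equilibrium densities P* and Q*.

P* ≈ 79.2, Q* ≈ 774

Setting both brackets to zero gives the nullclines P + 0.465Q = 439 and 0.546P + Q = 817.
Substituting Q = 817 - 0.546P into the first: P(1 - 0.465·0.546) = 439 - 0.465·817.
So P* = 59.1/0.746 = 79.2, and then Q* = 817 - 0.546·79.2 = 774.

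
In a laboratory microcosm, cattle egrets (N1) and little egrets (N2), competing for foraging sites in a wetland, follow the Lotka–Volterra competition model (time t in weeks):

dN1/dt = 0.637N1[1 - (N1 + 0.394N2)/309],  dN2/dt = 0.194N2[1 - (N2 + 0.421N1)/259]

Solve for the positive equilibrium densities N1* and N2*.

N1* ≈ 248, N2* ≈ 155

Setting both brackets to zero gives the nullclines N1 + 0.394N2 = 309 and 0.421N1 + N2 = 259.
Substituting N2 = 259 - 0.421N1 into the first: N1(1 - 0.394·0.421) = 309 - 0.394·259.
So N1* = 207/0.834 = 248, and then N2* = 259 - 0.421·248 = 155.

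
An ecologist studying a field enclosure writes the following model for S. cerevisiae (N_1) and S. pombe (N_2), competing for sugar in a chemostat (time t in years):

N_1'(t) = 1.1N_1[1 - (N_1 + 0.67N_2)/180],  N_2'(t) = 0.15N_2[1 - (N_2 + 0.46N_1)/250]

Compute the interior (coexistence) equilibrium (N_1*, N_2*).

Setting both brackets to zero gives the nullclines N_1 + 0.67N_2 = 180 and 0.46N_1 + N_2 = 250.
Substituting N_2 = 250 - 0.46N_1 into the first: N_1(1 - 0.67·0.46) = 180 - 0.67·250.
So N_1* = 12.5/0.692 = 18.1, and then N_2* = 250 - 0.46·18.1 = 242.

N_1* ≈ 18.1, N_2* ≈ 242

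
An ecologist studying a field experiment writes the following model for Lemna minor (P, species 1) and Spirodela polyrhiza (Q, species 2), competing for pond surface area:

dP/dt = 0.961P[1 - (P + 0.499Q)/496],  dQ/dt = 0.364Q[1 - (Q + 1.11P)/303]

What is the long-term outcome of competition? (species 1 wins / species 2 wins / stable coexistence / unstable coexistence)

Compare the nullcline intercepts: K1/α12 = 496/0.499 = 994 > K2 = 303; K2/α21 = 303/1.11 = 273 < K1 = 496.
Since the inequalities point opposite ways, species 1 can invade but species 2 cannot.

species 1 excludes species 2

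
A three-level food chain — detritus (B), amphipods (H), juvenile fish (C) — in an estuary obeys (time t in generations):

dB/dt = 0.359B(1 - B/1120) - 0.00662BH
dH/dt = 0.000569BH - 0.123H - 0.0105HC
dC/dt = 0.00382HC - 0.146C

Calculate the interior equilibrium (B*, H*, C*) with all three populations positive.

From dC/dt = 0: 0.00382H* = 0.146, so H* = 38.2.
From dB/dt = 0: 0.359(1 - B*/1120) = 0.00662·38.2, giving B* = 1120·(1 - 0.705) = 331.
From dH/dt = 0: 0.000569·331 - 0.123 = 0.0105C*, so C* = 0.0651/0.0105 = 6.2.

B* ≈ 331, H* ≈ 38.2, C* ≈ 6.2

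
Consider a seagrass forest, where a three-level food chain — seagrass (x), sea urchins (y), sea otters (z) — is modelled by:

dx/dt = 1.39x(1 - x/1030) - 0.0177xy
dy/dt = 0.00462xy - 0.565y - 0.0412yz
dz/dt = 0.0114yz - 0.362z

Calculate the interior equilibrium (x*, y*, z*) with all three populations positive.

x* ≈ 614, y* ≈ 31.8, z* ≈ 55.1

From dz/dt = 0: 0.0114y* = 0.362, so y* = 31.8.
From dx/dt = 0: 1.39(1 - x*/1030) = 0.0177·31.8, giving x* = 1030·(1 - 0.404) = 614.
From dy/dt = 0: 0.00462·614 - 0.565 = 0.0412z*, so z* = 2.27/0.0412 = 55.1.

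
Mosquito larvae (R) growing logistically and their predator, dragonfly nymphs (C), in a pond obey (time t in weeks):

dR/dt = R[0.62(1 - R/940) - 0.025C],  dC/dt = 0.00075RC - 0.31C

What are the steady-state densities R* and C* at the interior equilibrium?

R* ≈ 413, C* ≈ 13.9

From dC/dt = 0 with C > 0: 0.00075R* = 0.31, so R* = 413.
Substitute into dR/dt = 0: 0.62(1 - 413/940) = 0.025C*.
The bracket is 0.56, giving C* = 0.347/0.025 = 13.9.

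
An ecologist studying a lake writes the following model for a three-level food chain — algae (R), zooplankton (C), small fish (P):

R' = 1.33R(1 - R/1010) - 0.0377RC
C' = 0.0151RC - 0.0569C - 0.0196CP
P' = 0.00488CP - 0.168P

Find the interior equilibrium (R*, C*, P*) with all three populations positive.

R* ≈ 24.4, C* ≈ 34.4, P* ≈ 15.9

From dP/dt = 0: 0.00488C* = 0.168, so C* = 34.4.
From dR/dt = 0: 1.33(1 - R*/1010) = 0.0377·34.4, giving R* = 1010·(1 - 0.976) = 24.4.
From dC/dt = 0: 0.0151·24.4 - 0.0569 = 0.0196P*, so P* = 0.312/0.0196 = 15.9.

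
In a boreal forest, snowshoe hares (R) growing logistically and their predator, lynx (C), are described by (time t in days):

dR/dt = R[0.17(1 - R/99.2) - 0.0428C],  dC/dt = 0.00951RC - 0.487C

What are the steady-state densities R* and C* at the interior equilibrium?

From dC/dt = 0 with C > 0: 0.00951R* = 0.487, so R* = 51.2.
Substitute into dR/dt = 0: 0.17(1 - 51.2/99.2) = 0.0428C*.
The bracket is 0.484, giving C* = 0.0822/0.0428 = 1.92.

R* ≈ 51.2, C* ≈ 1.92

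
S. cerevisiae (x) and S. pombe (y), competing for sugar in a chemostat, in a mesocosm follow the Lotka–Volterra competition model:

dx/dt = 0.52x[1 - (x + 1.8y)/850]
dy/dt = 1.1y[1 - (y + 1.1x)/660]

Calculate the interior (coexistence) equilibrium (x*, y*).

Setting both brackets to zero gives the nullclines x + 1.8y = 850 and 1.1x + y = 660.
Substituting y = 660 - 1.1x into the first: x(1 - 1.8·1.1) = 850 - 1.8·660.
So x* = -338/-0.98 = 345, and then y* = 660 - 1.1·345 = 281.

x* ≈ 345, y* ≈ 281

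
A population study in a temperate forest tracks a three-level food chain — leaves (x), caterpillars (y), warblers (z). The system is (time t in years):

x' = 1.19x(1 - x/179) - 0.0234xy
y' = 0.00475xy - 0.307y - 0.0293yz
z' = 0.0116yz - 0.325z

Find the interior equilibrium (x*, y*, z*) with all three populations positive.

From dz/dt = 0: 0.0116y* = 0.325, so y* = 28.
From dx/dt = 0: 1.19(1 - x*/179) = 0.0234·28, giving x* = 179·(1 - 0.551) = 80.4.
From dy/dt = 0: 0.00475·80.4 - 0.307 = 0.0293z*, so z* = 0.0748/0.0293 = 2.55.

x* ≈ 80.4, y* ≈ 28, z* ≈ 2.55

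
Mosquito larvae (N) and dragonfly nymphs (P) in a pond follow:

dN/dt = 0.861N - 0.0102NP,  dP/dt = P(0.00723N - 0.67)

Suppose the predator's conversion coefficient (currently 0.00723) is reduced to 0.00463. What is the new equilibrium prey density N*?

At the interior fixed point, setting dP/dt = 0 with P > 0 fixes N* = (predator death rate)/(NP coefficient) — independent of the other coefficients.
With the change, N* = 0.67/0.00463 = 145; it rises from 92.7.

N* ≈ 145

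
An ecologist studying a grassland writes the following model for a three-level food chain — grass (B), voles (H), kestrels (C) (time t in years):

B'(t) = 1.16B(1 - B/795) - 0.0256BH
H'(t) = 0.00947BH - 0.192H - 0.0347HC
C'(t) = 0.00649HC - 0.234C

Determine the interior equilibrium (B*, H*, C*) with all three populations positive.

From dC/dt = 0: 0.00649H* = 0.234, so H* = 36.1.
From dB/dt = 0: 1.16(1 - B*/795) = 0.0256·36.1, giving B* = 795·(1 - 0.796) = 162.
From dH/dt = 0: 0.00947·162 - 0.192 = 0.0347C*, so C* = 1.35/0.0347 = 38.8.

B* ≈ 162, H* ≈ 36.1, C* ≈ 38.8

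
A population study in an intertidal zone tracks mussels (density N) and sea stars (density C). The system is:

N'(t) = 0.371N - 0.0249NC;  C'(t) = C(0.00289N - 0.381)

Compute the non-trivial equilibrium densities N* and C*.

Set dC/dt = 0 with C > 0: 0.00289N - 0.381 = 0, so N* = 0.381/0.00289 = 132.
Set dN/dt = 0 with N > 0: 0.371 - 0.0249C = 0, so C* = 0.371/0.0249 = 14.9.

N* ≈ 132, C* ≈ 14.9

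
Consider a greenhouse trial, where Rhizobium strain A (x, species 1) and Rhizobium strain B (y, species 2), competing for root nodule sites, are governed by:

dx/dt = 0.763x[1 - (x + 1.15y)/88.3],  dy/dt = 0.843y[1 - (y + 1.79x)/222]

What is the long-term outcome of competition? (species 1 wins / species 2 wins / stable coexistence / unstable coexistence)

species 2 excludes species 1

Compare the nullcline intercepts: K1/α12 = 88.3/1.15 = 76.8 < K2 = 222; K2/α21 = 222/1.79 = 124 > K1 = 88.3.
Since the inequalities point opposite ways, species 2 can invade but species 1 cannot.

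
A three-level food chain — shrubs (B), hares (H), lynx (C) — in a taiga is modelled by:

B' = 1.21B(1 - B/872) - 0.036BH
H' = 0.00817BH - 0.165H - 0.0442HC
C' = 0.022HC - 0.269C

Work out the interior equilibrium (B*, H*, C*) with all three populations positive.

B* ≈ 555, H* ≈ 12.2, C* ≈ 98.8

From dC/dt = 0: 0.022H* = 0.269, so H* = 12.2.
From dB/dt = 0: 1.21(1 - B*/872) = 0.036·12.2, giving B* = 872·(1 - 0.364) = 555.
From dH/dt = 0: 0.00817·555 - 0.165 = 0.0442C*, so C* = 4.37/0.0442 = 98.8.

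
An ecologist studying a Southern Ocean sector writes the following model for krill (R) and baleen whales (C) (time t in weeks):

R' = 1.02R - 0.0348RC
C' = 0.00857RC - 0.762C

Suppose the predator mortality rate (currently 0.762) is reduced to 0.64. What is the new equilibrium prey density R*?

At the interior fixed point, setting dC/dt = 0 with C > 0 fixes R* = (predator death rate)/(RC coefficient) — independent of the other coefficients.
With the change, R* = 0.64/0.00857 = 74.7; it falls from 88.9.

R* ≈ 74.7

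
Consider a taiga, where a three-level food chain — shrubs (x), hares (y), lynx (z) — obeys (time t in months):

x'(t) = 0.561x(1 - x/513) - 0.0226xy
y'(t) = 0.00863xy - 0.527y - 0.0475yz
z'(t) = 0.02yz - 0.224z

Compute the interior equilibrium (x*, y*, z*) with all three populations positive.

From dz/dt = 0: 0.02y* = 0.224, so y* = 11.2.
From dx/dt = 0: 0.561(1 - x*/513) = 0.0226·11.2, giving x* = 513·(1 - 0.451) = 282.
From dy/dt = 0: 0.00863·282 - 0.527 = 0.0475z*, so z* = 1.9/0.0475 = 40.1.

x* ≈ 282, y* ≈ 11.2, z* ≈ 40.1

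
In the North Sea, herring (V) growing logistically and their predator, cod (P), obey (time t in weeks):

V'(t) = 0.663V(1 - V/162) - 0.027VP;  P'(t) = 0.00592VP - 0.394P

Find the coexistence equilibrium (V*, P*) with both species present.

From dP/dt = 0 with P > 0: 0.00592V* = 0.394, so V* = 66.6.
Substitute into dV/dt = 0: 0.663(1 - 66.6/162) = 0.027P*.
The bracket is 0.589, giving P* = 0.391/0.027 = 14.5.

V* ≈ 66.6, P* ≈ 14.5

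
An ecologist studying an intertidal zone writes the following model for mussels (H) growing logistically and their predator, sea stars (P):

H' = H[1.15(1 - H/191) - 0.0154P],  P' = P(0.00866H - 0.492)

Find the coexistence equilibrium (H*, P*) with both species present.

H* ≈ 56.8, P* ≈ 52.5

From dP/dt = 0 with P > 0: 0.00866H* = 0.492, so H* = 56.8.
Substitute into dH/dt = 0: 1.15(1 - 56.8/191) = 0.0154P*.
The bracket is 0.703, giving P* = 0.808/0.0154 = 52.5.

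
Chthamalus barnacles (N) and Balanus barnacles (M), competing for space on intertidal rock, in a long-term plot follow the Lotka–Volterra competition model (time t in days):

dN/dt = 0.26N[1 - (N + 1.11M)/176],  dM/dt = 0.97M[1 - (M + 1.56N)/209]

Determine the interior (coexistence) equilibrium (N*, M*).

N* ≈ 76.5, M* ≈ 89.6

Setting both brackets to zero gives the nullclines N + 1.11M = 176 and 1.56N + M = 209.
Substituting M = 209 - 1.56N into the first: N(1 - 1.11·1.56) = 176 - 1.11·209.
So N* = -56/-0.732 = 76.5, and then M* = 209 - 1.56·76.5 = 89.6.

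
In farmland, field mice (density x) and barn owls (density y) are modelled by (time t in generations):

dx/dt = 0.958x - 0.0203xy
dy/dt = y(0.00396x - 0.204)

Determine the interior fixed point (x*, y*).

x* ≈ 51.5, y* ≈ 47.2

Set dy/dt = 0 with y > 0: 0.00396x - 0.204 = 0, so x* = 0.204/0.00396 = 51.5.
Set dx/dt = 0 with x > 0: 0.958 - 0.0203y = 0, so y* = 0.958/0.0203 = 47.2.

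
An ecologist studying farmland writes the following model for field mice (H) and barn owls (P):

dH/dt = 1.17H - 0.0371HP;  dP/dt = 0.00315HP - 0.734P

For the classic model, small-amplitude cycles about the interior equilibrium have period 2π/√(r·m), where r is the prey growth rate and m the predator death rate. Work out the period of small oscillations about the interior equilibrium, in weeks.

T ≈ 6.78 weeks

Here r = 1.17 and m = 0.734, so r·m = 0.859.
ω = √0.859 = 0.927 per week, hence T = 2π/ω ≈ 6.78 weeks.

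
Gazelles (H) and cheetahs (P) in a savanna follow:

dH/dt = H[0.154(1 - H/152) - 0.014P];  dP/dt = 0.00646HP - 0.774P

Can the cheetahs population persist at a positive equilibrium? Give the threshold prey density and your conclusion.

The predator equation gives dP/dt > 0 only when H > 0.774/0.00646 = 120.
Without the predator, H → K = 152. Since 152 > 120, the predator can invade and persist.

Threshold H = 120; K > 120, so yes, the predator persists.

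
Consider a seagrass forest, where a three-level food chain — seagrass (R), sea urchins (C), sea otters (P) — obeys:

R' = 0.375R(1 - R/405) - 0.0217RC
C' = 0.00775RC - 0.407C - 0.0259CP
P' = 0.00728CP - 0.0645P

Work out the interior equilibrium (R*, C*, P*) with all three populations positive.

From dP/dt = 0: 0.00728C* = 0.0645, so C* = 8.86.
From dR/dt = 0: 0.375(1 - R*/405) = 0.0217·8.86, giving R* = 405·(1 - 0.513) = 197.
From dC/dt = 0: 0.00775·197 - 0.407 = 0.0259P*, so P* = 1.12/0.0259 = 43.3.

R* ≈ 197, C* ≈ 8.86, P* ≈ 43.3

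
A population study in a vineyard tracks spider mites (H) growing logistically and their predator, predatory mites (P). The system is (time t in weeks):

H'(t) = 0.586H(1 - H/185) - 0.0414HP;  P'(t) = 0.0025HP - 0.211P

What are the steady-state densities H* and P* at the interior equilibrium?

From dP/dt = 0 with P > 0: 0.0025H* = 0.211, so H* = 84.4.
Substitute into dH/dt = 0: 0.586(1 - 84.4/185) = 0.0414P*.
The bracket is 0.544, giving P* = 0.319/0.0414 = 7.7.

H* ≈ 84.4, P* ≈ 7.7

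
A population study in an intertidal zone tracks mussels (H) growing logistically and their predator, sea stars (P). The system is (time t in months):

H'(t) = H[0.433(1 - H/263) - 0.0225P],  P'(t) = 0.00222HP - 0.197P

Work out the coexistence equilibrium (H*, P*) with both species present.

From dP/dt = 0 with P > 0: 0.00222H* = 0.197, so H* = 88.7.
Substitute into dH/dt = 0: 0.433(1 - 88.7/263) = 0.0225P*.
The bracket is 0.663, giving P* = 0.287/0.0225 = 12.8.

H* ≈ 88.7, P* ≈ 12.8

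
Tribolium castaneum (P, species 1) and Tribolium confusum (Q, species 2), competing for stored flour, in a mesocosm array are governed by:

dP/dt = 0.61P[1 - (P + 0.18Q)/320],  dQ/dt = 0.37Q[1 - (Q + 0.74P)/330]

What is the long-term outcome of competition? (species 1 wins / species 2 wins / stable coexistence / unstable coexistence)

stable coexistence

Compare the nullcline intercepts: K1/α12 = 320/0.18 = 1780 > K2 = 330; K2/α21 = 330/0.74 = 446 > K1 = 320.
Since both inequalities hold, each species can invade when rare, so the interior equilibrium is stable.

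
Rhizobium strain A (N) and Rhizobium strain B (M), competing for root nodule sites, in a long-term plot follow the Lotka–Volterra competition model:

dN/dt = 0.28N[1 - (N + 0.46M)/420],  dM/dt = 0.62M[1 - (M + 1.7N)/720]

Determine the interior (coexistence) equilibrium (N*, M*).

Setting both brackets to zero gives the nullclines N + 0.46M = 420 and 1.7N + M = 720.
Substituting M = 720 - 1.7N into the first: N(1 - 0.46·1.7) = 420 - 0.46·720.
So N* = 88.8/0.218 = 407, and then M* = 720 - 1.7·407 = 27.5.

N* ≈ 407, M* ≈ 27.5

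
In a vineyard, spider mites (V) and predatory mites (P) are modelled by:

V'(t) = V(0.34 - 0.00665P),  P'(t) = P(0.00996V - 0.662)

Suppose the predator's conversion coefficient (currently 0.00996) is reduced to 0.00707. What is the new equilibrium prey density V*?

V* ≈ 93.6

At the interior fixed point, setting dP/dt = 0 with P > 0 fixes V* = (predator death rate)/(VP coefficient) — independent of the other coefficients.
With the change, V* = 0.662/0.00707 = 93.6; it rises from 66.5.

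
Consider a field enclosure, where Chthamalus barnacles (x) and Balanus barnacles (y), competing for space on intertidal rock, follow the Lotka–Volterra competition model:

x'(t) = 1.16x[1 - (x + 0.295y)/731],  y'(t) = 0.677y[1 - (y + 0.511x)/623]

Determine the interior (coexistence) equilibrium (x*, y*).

Setting both brackets to zero gives the nullclines x + 0.295y = 731 and 0.511x + y = 623.
Substituting y = 623 - 0.511x into the first: x(1 - 0.295·0.511) = 731 - 0.295·623.
So x* = 547/0.849 = 644, and then y* = 623 - 0.511·644 = 294.

x* ≈ 644, y* ≈ 294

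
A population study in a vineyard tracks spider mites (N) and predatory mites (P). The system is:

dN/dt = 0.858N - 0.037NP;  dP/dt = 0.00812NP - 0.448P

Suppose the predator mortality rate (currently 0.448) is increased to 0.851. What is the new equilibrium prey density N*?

At the interior fixed point, setting dP/dt = 0 with P > 0 fixes N* = (predator death rate)/(NP coefficient) — independent of the other coefficients.
With the change, N* = 0.851/0.00812 = 105; it rises from 55.2.

N* ≈ 105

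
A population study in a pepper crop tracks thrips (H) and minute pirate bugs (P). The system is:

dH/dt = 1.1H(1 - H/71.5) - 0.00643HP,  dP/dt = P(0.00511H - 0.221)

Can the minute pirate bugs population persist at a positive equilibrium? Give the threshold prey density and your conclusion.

Threshold H = 43.2; K > 43.2, so yes, the predator persists.

The predator equation gives dP/dt > 0 only when H > 0.221/0.00511 = 43.2.
Without the predator, H → K = 71.5. Since 71.5 > 43.2, the predator can invade and persist.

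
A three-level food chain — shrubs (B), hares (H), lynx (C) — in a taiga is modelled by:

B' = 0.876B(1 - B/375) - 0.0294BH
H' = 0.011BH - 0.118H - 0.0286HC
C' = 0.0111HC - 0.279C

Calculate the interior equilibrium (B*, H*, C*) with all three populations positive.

B* ≈ 58.7, H* ≈ 25.1, C* ≈ 18.4

From dC/dt = 0: 0.0111H* = 0.279, so H* = 25.1.
From dB/dt = 0: 0.876(1 - B*/375) = 0.0294·25.1, giving B* = 375·(1 - 0.844) = 58.7.
From dH/dt = 0: 0.011·58.7 - 0.118 = 0.0286C*, so C* = 0.527/0.0286 = 18.4.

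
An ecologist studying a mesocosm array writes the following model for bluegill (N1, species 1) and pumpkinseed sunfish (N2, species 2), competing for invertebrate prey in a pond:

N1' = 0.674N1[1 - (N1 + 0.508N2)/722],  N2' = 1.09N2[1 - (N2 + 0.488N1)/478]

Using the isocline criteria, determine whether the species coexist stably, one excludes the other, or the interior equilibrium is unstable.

Compare the nullcline intercepts: K1/α12 = 722/0.508 = 1420 > K2 = 478; K2/α21 = 478/0.488 = 980 > K1 = 722.
Since both inequalities hold, each species can invade when rare, so the interior equilibrium is stable.

stable coexistence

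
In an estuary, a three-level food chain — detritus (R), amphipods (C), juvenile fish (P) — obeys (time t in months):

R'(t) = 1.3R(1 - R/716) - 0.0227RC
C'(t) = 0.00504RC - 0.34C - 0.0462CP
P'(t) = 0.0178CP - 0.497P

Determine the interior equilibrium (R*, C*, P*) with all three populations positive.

R* ≈ 367, C* ≈ 27.9, P* ≈ 32.7

From dP/dt = 0: 0.0178C* = 0.497, so C* = 27.9.
From dR/dt = 0: 1.3(1 - R*/716) = 0.0227·27.9, giving R* = 716·(1 - 0.488) = 367.
From dC/dt = 0: 0.00504·367 - 0.34 = 0.0462P*, so P* = 1.51/0.0462 = 32.7.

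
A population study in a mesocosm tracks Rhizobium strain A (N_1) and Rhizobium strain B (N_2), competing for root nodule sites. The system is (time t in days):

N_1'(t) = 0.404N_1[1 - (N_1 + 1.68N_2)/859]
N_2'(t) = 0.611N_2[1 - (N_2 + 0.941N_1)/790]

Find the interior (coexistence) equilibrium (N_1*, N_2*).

Setting both brackets to zero gives the nullclines N_1 + 1.68N_2 = 859 and 0.941N_1 + N_2 = 790.
Substituting N_2 = 790 - 0.941N_1 into the first: N_1(1 - 1.68·0.941) = 859 - 1.68·790.
So N_1* = -468/-0.581 = 806, and then N_2* = 790 - 0.941·806 = 31.5.

N_1* ≈ 806, N_2* ≈ 31.5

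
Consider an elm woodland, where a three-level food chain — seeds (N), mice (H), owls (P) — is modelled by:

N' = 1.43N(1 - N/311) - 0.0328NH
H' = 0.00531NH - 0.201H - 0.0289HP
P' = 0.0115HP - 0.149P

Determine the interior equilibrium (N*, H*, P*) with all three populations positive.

N* ≈ 219, H* ≈ 13, P* ≈ 33.2

From dP/dt = 0: 0.0115H* = 0.149, so H* = 13.
From dN/dt = 0: 1.43(1 - N*/311) = 0.0328·13, giving N* = 311·(1 - 0.297) = 219.
From dH/dt = 0: 0.00531·219 - 0.201 = 0.0289P*, so P* = 0.96/0.0289 = 33.2.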